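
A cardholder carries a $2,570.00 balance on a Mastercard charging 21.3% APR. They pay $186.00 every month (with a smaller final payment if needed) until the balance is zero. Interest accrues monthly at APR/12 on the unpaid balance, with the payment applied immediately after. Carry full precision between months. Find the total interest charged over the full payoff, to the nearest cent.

Monthly rate r = 21.3%/12 = 1.775% = 0.01775.
Payoff takes n = ⌈−ln(1 − rB₀/P)/ln(1+r)⌉ = ⌈15.992⌉ = 16 payments; the last is $184.61.
Total paid = 15·$186.00 + $184.61 = $2,974.61.
Total interest = total paid − principal = $2,974.61 − $2,570.00 = $404.61.

$404.61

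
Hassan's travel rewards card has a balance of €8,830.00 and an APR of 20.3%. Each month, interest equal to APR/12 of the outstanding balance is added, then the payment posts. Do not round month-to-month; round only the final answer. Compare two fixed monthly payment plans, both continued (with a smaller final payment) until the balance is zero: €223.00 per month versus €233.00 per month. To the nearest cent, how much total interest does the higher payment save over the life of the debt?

Monthly rate r = 20.3%/12 = 1.69167% = 0.0169167.
At €223.00/mo: n = ⌈−ln(1 − rB₀/P)/ln(1+r)⌉ = 67 payments (last €13.59); total interest = total paid − €8,830.00 = €5,901.59.
At €233.00/mo: 62 payments (last €19.60); total interest €5,402.60.
Interest saved = €5,901.59 − €5,402.60 = €498.99.

€498.99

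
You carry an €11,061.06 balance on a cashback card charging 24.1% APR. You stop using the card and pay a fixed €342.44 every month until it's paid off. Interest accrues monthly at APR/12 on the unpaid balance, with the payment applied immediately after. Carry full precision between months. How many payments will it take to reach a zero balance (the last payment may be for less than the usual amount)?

Monthly rate r = 24.1%/12 = 2.00833% = 0.0200833.
Recurrence: B ← B·(1+r) − €342.44.
Month 1: interest €222.14; balance after payment €10,940.76.
Month 2: interest €219.73; balance after payment €10,818.05.
Closed form: n = −ln(1 − rB₀/P)/ln(1+r) = −ln(0.35129)/ln(1.02008) ≈ 52.611, so the balance reaches zero during payment 53.

53 payments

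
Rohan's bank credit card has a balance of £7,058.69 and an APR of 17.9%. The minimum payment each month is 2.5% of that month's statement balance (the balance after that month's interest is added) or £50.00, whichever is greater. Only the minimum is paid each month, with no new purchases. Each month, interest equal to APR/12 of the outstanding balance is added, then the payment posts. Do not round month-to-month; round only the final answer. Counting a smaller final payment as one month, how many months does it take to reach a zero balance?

Monthly rate r = 17.9%/12 = 1.49167% = 0.0149167.
While 2.5% of the post-interest balance exceeds £50.00, each month B ← (B·(1+r))·(1 − 0.025), i.e. B shrinks by the factor (1+r)·0.975 = 0.98954.
This holds for months 1–122. Entering month 123 the balance is £1,957.92; 2.5% of the post-interest balance is now below £50.00, so the flat £50.00 minimum applies from here.
From month 123 a fixed £50.00 at rate r clears £1,957.92 in 60 more payments. Total: 122 + 60 = 182 months.

182 months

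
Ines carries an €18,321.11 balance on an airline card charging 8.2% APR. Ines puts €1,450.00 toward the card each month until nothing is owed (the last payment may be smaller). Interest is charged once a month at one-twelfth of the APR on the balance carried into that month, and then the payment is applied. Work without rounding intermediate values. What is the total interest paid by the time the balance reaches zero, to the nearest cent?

€905.96

Monthly rate r = 8.2%/12 = 0.683333% = 0.00683333.
Payoff takes n = ⌈−ln(1 − rB₀/P)/ln(1+r)⌉ = ⌈13.259⌉ = 14 payments; the last is €377.07.
Total paid = 13·€1,450.00 + €377.07 = €19,227.07.
Total interest = total paid − principal = €19,227.07 − €18,321.11 = €905.96.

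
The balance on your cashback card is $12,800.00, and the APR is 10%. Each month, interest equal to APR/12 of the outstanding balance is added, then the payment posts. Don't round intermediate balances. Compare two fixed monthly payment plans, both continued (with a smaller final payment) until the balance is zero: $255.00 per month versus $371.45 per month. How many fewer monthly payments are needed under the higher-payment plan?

Monthly rate r = 10%/12 = 0.833333% = 0.00833333.
At $255.00/mo: n = ⌈−ln(1 − rB₀/P)/ln(1+r)⌉ = 66 payments (last $73.33); total interest = total paid − $12,800.00 = $3,848.33.
At $371.45/mo: 41 payments (last $293.44); total interest $2,351.44.
Payments saved = 66 − 41 = 25.

25 fewer payments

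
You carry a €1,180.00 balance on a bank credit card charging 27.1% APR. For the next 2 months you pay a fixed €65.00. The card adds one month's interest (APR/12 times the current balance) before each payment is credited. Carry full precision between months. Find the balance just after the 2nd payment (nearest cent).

Monthly rate r = 27.1%/12 = 2.25833% = 0.0225833.
Each month: B ← B·(1+r) − €65.00.
Month 1: interest €26.65; balance after payment €1,141.65.
Month 2: interest €25.78; balance after payment €1,102.43.

€1,102.43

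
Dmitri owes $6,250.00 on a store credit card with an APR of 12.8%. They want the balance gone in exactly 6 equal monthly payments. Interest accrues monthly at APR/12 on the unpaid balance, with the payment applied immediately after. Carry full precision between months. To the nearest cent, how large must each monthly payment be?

$1,080.90

Monthly rate r = 12.8%/12 = 1.06667% = 0.0106667.
Level-payment amortization: P = B₀·r / (1 − (1+r)^(−n)) = 6250.00·0.0106667 / (1 − 1.01067^(−6)).
Denominator 1 − (1+r)^(−6) = 0.0616770329.
P = 66.6667 / 0.0616770329 ≈ 1080.90.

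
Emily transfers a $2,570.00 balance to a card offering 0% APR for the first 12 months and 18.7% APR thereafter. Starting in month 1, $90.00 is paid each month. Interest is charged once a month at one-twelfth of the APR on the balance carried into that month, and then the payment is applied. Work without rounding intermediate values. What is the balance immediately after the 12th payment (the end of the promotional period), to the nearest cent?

$1,490.00

Promo months 1–12 at r₀ = 0%/12 = 0; months 13+ at r₁ = 18.7%/12 = 0.0155833.
After month 12 (no interest yet): B = $2,570.00 − 12·$90.00 = $1,490.00.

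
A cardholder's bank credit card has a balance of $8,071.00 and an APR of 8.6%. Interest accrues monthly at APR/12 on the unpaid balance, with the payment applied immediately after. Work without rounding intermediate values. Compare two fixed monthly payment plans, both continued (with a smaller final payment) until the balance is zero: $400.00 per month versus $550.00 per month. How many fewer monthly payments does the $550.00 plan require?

Monthly rate r = 8.6%/12 = 0.716667% = 0.00716667.
At $400.00/mo: n = ⌈−ln(1 − rB₀/P)/ln(1+r)⌉ = 22 payments (last $349.08); total interest = total paid − $8,071.00 = $678.08.
At $550.00/mo: 16 payments (last $308.73); total interest $487.73.
Payments saved = 22 − 16 = 6.

6 fewer payments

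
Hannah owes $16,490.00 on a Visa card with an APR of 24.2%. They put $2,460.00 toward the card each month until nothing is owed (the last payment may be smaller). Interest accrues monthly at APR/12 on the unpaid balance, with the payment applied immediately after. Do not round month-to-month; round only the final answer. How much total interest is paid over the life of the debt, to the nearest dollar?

Monthly rate r = 24.2%/12 = 2.01667% = 0.0201667.
Payoff takes n = ⌈−ln(1 − rB₀/P)/ln(1+r)⌉ = ⌈7.274⌉ = 8 payments; the last is $679.39.
Total paid = 7·$2,460.00 + $679.39 = $17,899.39.
Total interest = total paid − principal = $17,899.39 − $16,490.00 = $1,409.39.

$1,409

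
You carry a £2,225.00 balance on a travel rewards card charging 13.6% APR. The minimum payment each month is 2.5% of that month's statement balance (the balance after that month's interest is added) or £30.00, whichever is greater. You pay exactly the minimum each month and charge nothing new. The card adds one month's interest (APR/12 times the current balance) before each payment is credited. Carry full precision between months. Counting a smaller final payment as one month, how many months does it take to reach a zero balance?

Monthly rate r = 13.6%/12 = 1.13333% = 0.0113333.
While 2.5% of the post-interest balance exceeds £30.00, each month B ← (B·(1+r))·(1 − 0.025), i.e. B shrinks by the factor (1+r)·0.975 = 0.98605.
This holds for months 1–45. Entering month 46 the balance is £1,182.45; 2.5% of the post-interest balance is now below £30.00, so the flat £30.00 minimum applies from here.
From month 46 a fixed £30.00 at rate r clears £1,182.45 in 53 more payments. Total: 45 + 53 = 98 months.

98 months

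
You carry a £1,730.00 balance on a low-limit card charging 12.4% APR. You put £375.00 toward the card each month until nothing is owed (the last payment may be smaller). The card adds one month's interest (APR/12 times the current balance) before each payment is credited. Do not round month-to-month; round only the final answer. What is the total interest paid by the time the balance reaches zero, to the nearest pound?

Monthly rate r = 12.4%/12 = 1.03333% = 0.0103333.
Payoff takes n = ⌈−ln(1 − rB₀/P)/ln(1+r)⌉ = ⌈4.751⌉ = 5 payments; the last is £282.10.
Total paid = 4·£375.00 + £282.10 = £1,782.10.
Total interest = total paid − principal = £1,782.10 − £1,730.00 = £52.10.

£52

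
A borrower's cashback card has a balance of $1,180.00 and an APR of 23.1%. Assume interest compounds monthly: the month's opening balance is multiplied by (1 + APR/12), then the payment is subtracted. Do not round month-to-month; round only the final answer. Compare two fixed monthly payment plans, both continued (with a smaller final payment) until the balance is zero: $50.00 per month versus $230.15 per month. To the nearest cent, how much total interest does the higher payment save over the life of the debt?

Monthly rate r = 23.1%/12 = 1.925% = 0.01925.
At $50.00/mo: n = ⌈−ln(1 − rB₀/P)/ln(1+r)⌉ = 32 payments (last $38.39); total interest = total paid − $1,180.00 = $408.39.
At $230.15/mo: 6 payments (last $104.08); total interest $74.83.
Interest saved = $408.39 − $74.83 = $333.56.

$333.56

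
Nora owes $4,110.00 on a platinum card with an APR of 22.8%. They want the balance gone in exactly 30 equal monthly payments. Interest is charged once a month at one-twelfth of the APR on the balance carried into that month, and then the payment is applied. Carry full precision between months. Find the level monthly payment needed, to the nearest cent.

Monthly rate r = 22.8%/12 = 1.9% = 0.019.
Level-payment amortization: P = B₀·r / (1 − (1+r)^(−n)) = 4110.00·0.019 / (1 − 1.019^(−30)).
Denominator 1 − (1+r)^(−30) = 0.431442386.
P = 78.09 / 0.431442386 ≈ 181.00.

$181.00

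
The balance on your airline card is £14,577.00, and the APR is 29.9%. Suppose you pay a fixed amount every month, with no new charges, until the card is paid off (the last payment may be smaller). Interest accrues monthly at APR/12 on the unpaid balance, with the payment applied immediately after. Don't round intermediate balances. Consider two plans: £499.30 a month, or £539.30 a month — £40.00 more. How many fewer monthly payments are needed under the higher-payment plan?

Monthly rate r = 29.9%/12 = 2.49167% = 0.0249167.
At £499.30/mo: n = ⌈−ln(1 − rB₀/P)/ln(1+r)⌉ = 53 payments (last £408.78); total interest = total paid − £14,577.00 = £11,795.38.
At £539.30/mo: 46 payments (last £259.55); total interest £9,951.05.
Payments saved = 53 − 46 = 7.

7 fewer payments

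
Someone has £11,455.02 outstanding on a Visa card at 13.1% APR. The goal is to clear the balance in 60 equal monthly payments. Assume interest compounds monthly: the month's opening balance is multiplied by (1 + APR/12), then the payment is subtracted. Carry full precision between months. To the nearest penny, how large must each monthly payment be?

£261.22

Monthly rate r = 13.1%/12 = 1.09167% = 0.0109167.
Level-payment amortization: P = B₀·r / (1 − (1+r)^(−n)) = 11455.02·0.0109167 / (1 − 1.01092^(−60)).
Denominator 1 − (1+r)^(−60) = 0.478710954.
P = 125.051 / 0.478710954 ≈ 261.22.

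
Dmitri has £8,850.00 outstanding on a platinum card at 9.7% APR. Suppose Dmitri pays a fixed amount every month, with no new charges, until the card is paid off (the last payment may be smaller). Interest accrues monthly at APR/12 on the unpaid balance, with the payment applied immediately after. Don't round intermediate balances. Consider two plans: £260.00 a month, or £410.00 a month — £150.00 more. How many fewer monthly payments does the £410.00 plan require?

Monthly rate r = 9.7%/12 = 0.808333% = 0.00808333.
At £260.00/mo: n = ⌈−ln(1 − rB₀/P)/ln(1+r)⌉ = 40 payments (last £251.93); total interest = total paid − £8,850.00 = £1,541.93.
At £410.00/mo: 24 payments (last £335.07); total interest £915.07.
Payments saved = 40 − 24 = 16.

16 fewer payments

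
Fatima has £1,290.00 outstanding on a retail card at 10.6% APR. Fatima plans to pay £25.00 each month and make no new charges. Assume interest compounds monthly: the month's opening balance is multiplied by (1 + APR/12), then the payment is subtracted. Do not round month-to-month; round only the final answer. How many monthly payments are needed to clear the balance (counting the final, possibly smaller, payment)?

70 payments

Monthly rate r = 10.6%/12 = 0.883333% = 0.00883333.
Recurrence: B ← B·(1+r) − £25.00.
Month 1: interest £11.39; balance after payment £1,276.39.
Month 2: interest £11.27; balance after payment £1,262.67.
Closed form: n = −ln(1 − rB₀/P)/ln(1+r) = −ln(0.5442)/ln(1.00883) ≈ 69.184, so the balance reaches zero during payment 70.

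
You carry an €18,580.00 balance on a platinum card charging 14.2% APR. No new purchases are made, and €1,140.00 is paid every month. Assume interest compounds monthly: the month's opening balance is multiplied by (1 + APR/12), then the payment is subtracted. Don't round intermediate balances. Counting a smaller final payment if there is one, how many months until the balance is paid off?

Monthly rate r = 14.2%/12 = 1.18333% = 0.0118333.
Recurrence: B ← B·(1+r) − €1,140.00.
Month 1: interest €219.86; balance after payment €17,659.86.
Month 2: interest €208.98; balance after payment €16,728.84.
Closed form: n = −ln(1 − rB₀/P)/ln(1+r) = −ln(0.80714)/ln(1.01183) ≈ 18.214, so the balance reaches zero during payment 19.

19 payments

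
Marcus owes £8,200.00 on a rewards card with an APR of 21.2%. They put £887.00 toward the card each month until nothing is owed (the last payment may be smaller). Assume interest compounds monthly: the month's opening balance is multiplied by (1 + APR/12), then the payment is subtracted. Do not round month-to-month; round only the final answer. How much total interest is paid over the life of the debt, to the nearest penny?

Monthly rate r = 21.2%/12 = 1.76667% = 0.0176667.
Payoff takes n = ⌈−ln(1 − rB₀/P)/ln(1+r)⌉ = ⌈10.182⌉ = 11 payments; the last is £162.82.
Total paid = 10·£887.00 + £162.82 = £9,032.82.
Total interest = total paid − principal = £9,032.82 − £8,200.00 = £832.82.

£832.82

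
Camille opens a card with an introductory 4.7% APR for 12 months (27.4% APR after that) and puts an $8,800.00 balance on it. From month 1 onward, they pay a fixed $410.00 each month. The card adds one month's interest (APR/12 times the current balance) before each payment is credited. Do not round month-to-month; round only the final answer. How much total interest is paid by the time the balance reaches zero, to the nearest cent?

$953.27

Promo months 1–12 at r₀ = 4.7%/12 = 0.00391667; months 13+ at r₁ = 27.4%/12 = 0.0228333.
After month 12: iterate B ← B·(1+r₀) − $410.00 for 12 months → $4,195.25.
Then at r₁ with $410.00/mo: n₂ = −ln(1 − r₁·B/P)/ln(1+r₁) ≈ 11.79 → 12 more payments.
Total paid = 23·$410.00 + $323.27 = $9,753.27; interest = $9,753.27 − $8,800.00 = $953.27.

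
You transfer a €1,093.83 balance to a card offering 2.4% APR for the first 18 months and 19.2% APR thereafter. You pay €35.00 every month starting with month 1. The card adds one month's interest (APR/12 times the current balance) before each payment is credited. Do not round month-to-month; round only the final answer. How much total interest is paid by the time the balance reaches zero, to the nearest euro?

Promo months 1–18 at r₀ = 2.4%/12 = 0.002; months 19+ at r₁ = 19.2%/12 = 0.016.
After month 18: iterate B ← B·(1+r₀) − €35.00 for 18 months → €493.06.
Then at r₁ with €35.00/mo: n₂ = −ln(1 − r₁·B/P)/ln(1+r₁) ≈ 16.09 → 17 more payments.
Total paid = 34·€35.00 + €3.18 = €1,193.18; interest = €1,193.18 − €1,093.83 = €99.35.

€99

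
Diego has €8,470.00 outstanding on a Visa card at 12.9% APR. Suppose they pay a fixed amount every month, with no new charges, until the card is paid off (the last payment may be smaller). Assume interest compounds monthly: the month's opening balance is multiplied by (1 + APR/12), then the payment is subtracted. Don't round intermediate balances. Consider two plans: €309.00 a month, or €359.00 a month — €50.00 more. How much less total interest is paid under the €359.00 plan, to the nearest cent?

Monthly rate r = 12.9%/12 = 1.075% = 0.01075.
At €309.00/mo: n = ⌈−ln(1 − rB₀/P)/ln(1+r)⌉ = 33 payments (last €200.44); total interest = total paid − €8,470.00 = €1,618.44.
At €359.00/mo: 28 payments (last €129.04); total interest €1,352.04.
Interest saved = €1,618.44 − €1,352.04 = €266.40.

€266.40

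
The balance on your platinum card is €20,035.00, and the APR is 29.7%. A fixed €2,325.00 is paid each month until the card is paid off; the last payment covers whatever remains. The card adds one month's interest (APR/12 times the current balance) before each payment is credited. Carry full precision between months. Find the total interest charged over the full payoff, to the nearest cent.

€2,781.01

Monthly rate r = 29.7%/12 = 2.475% = 0.02475.
Payoff takes n = ⌈−ln(1 − rB₀/P)/ln(1+r)⌉ = ⌈9.811⌉ = 10 payments; the last is €1,891.01.
Total paid = 9·€2,325.00 + €1,891.01 = €22,816.01.
Total interest = total paid − principal = €22,816.01 − €20,035.00 = €2,781.01.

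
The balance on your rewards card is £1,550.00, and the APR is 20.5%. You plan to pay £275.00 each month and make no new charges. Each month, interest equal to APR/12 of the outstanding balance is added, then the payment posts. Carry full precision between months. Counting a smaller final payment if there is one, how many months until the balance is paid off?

6 payments

Monthly rate r = 20.5%/12 = 1.70833% = 0.0170833.
Recurrence: B ← B·(1+r) − £275.00.
Month 1: interest £26.48; balance after payment £1,301.48.
Month 2: interest £22.23; balance after payment £1,048.71.
Month 3: interest £17.92; balance after payment £791.63.
Month 4: interest £13.52; balance after payment £530.15.
Month 5: interest £9.06; balance after payment £264.21.
Month 6: interest £4.51; balance after payment £0.00.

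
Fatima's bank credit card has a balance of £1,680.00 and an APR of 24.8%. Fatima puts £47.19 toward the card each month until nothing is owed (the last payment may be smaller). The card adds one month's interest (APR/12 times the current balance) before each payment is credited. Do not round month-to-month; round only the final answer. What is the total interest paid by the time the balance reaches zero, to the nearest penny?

£1,390.18

Monthly rate r = 24.8%/12 = 2.06667% = 0.0206667.
Payoff takes n = ⌈−ln(1 − rB₀/P)/ln(1+r)⌉ = ⌈65.059⌉ = 66 payments; the last is £2.83.
Total paid = 65·£47.19 + £2.83 = £3,070.18.
Total interest = total paid − principal = £3,070.18 − £1,680.00 = £1,390.18.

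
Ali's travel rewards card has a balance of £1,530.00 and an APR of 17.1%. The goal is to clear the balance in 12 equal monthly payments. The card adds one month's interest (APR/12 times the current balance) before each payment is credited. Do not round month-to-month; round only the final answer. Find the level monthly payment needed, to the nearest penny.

£139.62

Monthly rate r = 17.1%/12 = 1.425% = 0.01425.
Level-payment amortization: P = B₀·r / (1 − (1+r)^(−n)) = 1530.00·0.01425 / (1 − 1.01425^(−12)).
Denominator 1 − (1+r)^(−12) = 0.156160592.
P = 21.8025 / 0.156160592 ≈ 139.62.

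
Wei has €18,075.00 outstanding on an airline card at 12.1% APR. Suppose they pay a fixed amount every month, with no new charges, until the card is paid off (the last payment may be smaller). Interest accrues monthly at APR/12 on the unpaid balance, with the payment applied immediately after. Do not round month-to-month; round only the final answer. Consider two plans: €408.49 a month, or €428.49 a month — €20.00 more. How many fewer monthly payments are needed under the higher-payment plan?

Monthly rate r = 12.1%/12 = 1.00833% = 0.0100833.
At €408.49/mo: n = ⌈−ln(1 − rB₀/P)/ln(1+r)⌉ = 59 payments (last €366.39); total interest = total paid − €18,075.00 = €5,983.81.
At €428.49/mo: 56 payments (last €93.48); total interest €5,585.43.
Payments saved = 59 − 56 = 3.

3 fewer payments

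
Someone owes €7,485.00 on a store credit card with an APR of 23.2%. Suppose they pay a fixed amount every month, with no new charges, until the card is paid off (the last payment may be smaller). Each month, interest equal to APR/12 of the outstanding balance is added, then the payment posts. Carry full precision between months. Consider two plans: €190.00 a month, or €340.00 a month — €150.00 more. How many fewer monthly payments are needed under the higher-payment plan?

46 fewer payments

Monthly rate r = 23.2%/12 = 1.93333% = 0.0193333.
At €190.00/mo: n = ⌈−ln(1 − rB₀/P)/ln(1+r)⌉ = 75 payments (last €168.12); total interest = total paid − €7,485.00 = €6,743.12.
At €340.00/mo: 29 payments (last €324.94); total interest €2,359.94.
Payments saved = 75 − 29 = 46.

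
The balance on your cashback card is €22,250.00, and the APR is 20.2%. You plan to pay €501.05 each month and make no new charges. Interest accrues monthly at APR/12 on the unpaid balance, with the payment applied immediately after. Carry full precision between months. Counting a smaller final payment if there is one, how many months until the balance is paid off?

Monthly rate r = 20.2%/12 = 1.68333% = 0.0168333.
Recurrence: B ← B·(1+r) − €501.05.
Month 1: interest €374.54; balance after payment €22,123.49.
Month 2: interest €372.41; balance after payment €21,994.85.
Closed form: n = −ln(1 − rB₀/P)/ln(1+r) = −ln(0.25249)/ln(1.01683) ≈ 82.452, so the balance reaches zero during payment 83.

83 payments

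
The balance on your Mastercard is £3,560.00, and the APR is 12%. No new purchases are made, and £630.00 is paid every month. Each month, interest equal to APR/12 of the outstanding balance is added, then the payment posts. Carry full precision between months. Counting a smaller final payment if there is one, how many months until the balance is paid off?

Monthly rate r = 12%/12 = 1% = 0.01.
Recurrence: B ← B·(1+r) − £630.00.
Month 1: interest £35.60; balance after payment £2,965.60.
Month 2: interest £29.66; balance after payment £2,365.26.
Month 3: interest £23.65; balance after payment £1,758.91.
Month 4: interest £17.59; balance after payment £1,146.50.
Month 5: interest £11.46; balance after payment £527.96.
Month 6: interest £5.28; balance after payment £0.00.

6 payments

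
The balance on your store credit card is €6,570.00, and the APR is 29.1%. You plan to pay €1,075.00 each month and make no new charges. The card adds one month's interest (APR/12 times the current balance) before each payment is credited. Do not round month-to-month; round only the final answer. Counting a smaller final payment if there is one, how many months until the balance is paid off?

7 months

Monthly rate r = 29.1%/12 = 2.425% = 0.02425.
Recurrence: B ← B·(1+r) − €1,075.00.
Month 1: interest €159.32; balance after payment €5,654.32.
Month 2: interest €137.12; balance after payment €4,716.44.
Closed form: n = −ln(1 − rB₀/P)/ln(1+r) = −ln(0.85179)/ln(1.02425) ≈ 6.695, so the balance reaches zero during payment 7.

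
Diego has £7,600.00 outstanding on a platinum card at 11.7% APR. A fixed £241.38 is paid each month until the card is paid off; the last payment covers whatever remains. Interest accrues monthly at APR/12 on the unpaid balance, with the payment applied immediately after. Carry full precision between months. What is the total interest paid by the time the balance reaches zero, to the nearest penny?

Monthly rate r = 11.7%/12 = 0.975% = 0.00975.
Payoff takes n = ⌈−ln(1 − rB₀/P)/ln(1+r)⌉ = ⌈37.794⌉ = 38 payments; the last is £191.77.
Total paid = 37·£241.38 + £191.77 = £9,122.83.
Total interest = total paid − principal = £9,122.83 − £7,600.00 = £1,522.83.

£1,522.83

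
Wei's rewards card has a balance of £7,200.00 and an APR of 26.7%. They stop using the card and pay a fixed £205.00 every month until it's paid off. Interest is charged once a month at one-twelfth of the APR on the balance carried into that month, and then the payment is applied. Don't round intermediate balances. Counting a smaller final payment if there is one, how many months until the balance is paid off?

Monthly rate r = 26.7%/12 = 2.225% = 0.02225.
Recurrence: B ← B·(1+r) − £205.00.
Month 1: interest £160.20; balance after payment £7,155.20.
Month 2: interest £159.20; balance after payment £7,109.40.
Closed form: n = −ln(1 − rB₀/P)/ln(1+r) = −ln(0.21854)/ln(1.02225) ≈ 69.108, so the balance reaches zero during payment 70.

70 payments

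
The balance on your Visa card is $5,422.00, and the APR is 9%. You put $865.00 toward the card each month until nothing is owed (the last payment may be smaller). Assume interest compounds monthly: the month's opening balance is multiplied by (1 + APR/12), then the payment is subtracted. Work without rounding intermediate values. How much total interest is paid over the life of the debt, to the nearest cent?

Monthly rate r = 9%/12 = 0.75% = 0.0075.
Payoff takes n = ⌈−ln(1 − rB₀/P)/ln(1+r)⌉ = ⌈6.444⌉ = 7 payments; the last is $385.19.
Total paid = 6·$865.00 + $385.19 = $5,575.19.
Total interest = total paid − principal = $5,575.19 − $5,422.00 = $153.19.

$153.19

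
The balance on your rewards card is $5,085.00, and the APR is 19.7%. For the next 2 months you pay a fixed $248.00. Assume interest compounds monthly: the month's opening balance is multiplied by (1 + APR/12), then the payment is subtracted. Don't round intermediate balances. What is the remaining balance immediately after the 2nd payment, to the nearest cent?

$4,753.26

Monthly rate r = 19.7%/12 = 1.64167% = 0.0164167.
Each month: B ← B·(1+r) − $248.00.
Month 1: interest $83.48; balance after payment $4,920.48.
Month 2: interest $80.78; balance after payment $4,753.26.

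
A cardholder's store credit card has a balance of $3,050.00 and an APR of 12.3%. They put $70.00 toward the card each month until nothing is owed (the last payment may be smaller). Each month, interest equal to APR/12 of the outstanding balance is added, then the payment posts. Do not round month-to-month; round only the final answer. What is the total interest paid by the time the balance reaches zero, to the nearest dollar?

$1,011

Monthly rate r = 12.3%/12 = 1.025% = 0.01025.
Payoff takes n = ⌈−ln(1 − rB₀/P)/ln(1+r)⌉ = ⌈58.021⌉ = 59 payments; the last is $1.47.
Total paid = 58·$70.00 + $1.47 = $4,061.47.
Total interest = total paid − principal = $4,061.47 − $3,050.00 = $1,011.47.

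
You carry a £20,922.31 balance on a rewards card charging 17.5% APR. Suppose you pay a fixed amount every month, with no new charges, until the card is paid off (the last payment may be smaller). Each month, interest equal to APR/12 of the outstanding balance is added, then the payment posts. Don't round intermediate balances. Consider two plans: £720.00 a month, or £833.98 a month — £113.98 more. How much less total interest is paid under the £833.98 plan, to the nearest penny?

£1,175.97

Monthly rate r = 17.5%/12 = 1.45833% = 0.0145833.
At £720.00/mo: n = ⌈−ln(1 − rB₀/P)/ln(1+r)⌉ = 39 payments (last £54.57); total interest = total paid − £20,922.31 = £6,492.26.
At £833.98/mo: 32 payments (last £385.22); total interest £5,316.29.
Interest saved = £6,492.26 − £5,316.29 = £1,175.97.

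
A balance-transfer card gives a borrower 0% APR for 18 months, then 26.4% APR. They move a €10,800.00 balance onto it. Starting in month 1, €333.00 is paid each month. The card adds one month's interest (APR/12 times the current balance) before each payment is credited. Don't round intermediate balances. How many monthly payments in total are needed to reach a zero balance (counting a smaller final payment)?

36 months

Promo months 1–18 at r₀ = 0%/12 = 0; months 19+ at r₁ = 26.4%/12 = 0.022.
After month 18 (no interest yet): B = €10,800.00 − 18·€333.00 = €4,806.00.
Then at r₁ with €333.00/mo: n₂ = −ln(1 − r₁·B/P)/ln(1+r₁) ≈ 17.55 → 18 more payments.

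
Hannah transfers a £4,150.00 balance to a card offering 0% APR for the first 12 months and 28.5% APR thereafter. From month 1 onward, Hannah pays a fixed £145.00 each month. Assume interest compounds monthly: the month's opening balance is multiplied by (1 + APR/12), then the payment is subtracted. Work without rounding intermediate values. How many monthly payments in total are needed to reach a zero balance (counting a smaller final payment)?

Promo months 1–12 at r₀ = 0%/12 = 0; months 13+ at r₁ = 28.5%/12 = 0.02375.
After month 12 (no interest yet): B = £4,150.00 − 12·£145.00 = £2,410.00.
Then at r₁ with £145.00/mo: n₂ = −ln(1 − r₁·B/P)/ln(1+r₁) ≈ 21.39 → 22 more payments.

34 months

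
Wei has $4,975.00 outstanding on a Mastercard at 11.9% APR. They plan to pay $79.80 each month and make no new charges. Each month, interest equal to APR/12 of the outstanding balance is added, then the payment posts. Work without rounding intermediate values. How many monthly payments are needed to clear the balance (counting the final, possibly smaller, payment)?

Monthly rate r = 11.9%/12 = 0.991667% = 0.00991667.
Recurrence: B ← B·(1+r) − $79.80.
Month 1: interest $49.34; balance after payment $4,944.54.
Month 2: interest $49.03; balance after payment $4,913.77.
Closed form: n = −ln(1 − rB₀/P)/ln(1+r) = −ln(0.38176)/ln(1.00992) ≈ 97.586, so the balance reaches zero during payment 98.

98 payments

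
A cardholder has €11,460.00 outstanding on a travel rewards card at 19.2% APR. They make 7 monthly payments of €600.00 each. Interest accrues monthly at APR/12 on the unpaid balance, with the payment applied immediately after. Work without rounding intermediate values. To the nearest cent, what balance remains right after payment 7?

€8,399.74

Monthly rate r = 19.2%/12 = 1.6% = 0.016.
Each month: B ← B·(1+r) − €600.00.
Month 1: interest €183.36; balance after payment €11,043.36.
Month 2: interest €176.69; balance after payment €10,620.05.
Month 3: interest €169.92; balance after payment €10,189.97.
Month 4: interest €163.04; balance after payment €9,753.01.
Month 5: interest €156.05; balance after payment €9,309.06.
Month 6: interest €148.94; balance after payment €8,858.01.
Month 7: interest €141.73; balance after payment €8,399.74.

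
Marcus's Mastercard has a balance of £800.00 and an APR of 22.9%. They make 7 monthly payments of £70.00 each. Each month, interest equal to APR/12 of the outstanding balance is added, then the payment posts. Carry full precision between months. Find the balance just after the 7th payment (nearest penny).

Monthly rate r = 22.9%/12 = 1.90833% = 0.0190833.
Each month: B ← B·(1+r) − £70.00.
Month 1: interest £15.27; balance after payment £745.27.
Month 2: interest £14.22; balance after payment £689.49.
Month 3: interest £13.16; balance after payment £632.65.
Month 4: interest £12.07; balance after payment £574.72.
Month 5: interest £10.97; balance after payment £515.69.
Month 6: interest £9.84; balance after payment £455.53.
Month 7: interest £8.69; balance after payment £394.22.

£394.22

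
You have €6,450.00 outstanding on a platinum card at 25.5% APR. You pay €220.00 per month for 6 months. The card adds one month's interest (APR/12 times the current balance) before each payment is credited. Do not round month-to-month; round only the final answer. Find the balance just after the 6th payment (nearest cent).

€5,925.18

Monthly rate r = 25.5%/12 = 2.125% = 0.02125.
Each month: B ← B·(1+r) − €220.00.
Month 1: interest €137.06; balance after payment €6,367.06.
Month 2: interest €135.30; balance after payment €6,282.36.
Month 3: interest €133.50; balance after payment €6,195.86.
Month 4: interest €131.66; balance after payment €6,107.52.
Month 5: interest €129.78; balance after payment €6,017.31.
Month 6: interest €127.87; balance after payment €5,925.18.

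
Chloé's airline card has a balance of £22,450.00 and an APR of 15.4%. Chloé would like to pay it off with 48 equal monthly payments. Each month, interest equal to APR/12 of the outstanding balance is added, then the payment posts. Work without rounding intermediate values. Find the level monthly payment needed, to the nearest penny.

Monthly rate r = 15.4%/12 = 1.28333% = 0.0128333.
Level-payment amortization: P = B₀·r / (1 − (1+r)^(−n)) = 22450.00·0.0128333 / (1 − 1.01283^(−48)).
Denominator 1 − (1+r)^(−48) = 0.457778575.
P = 288.108 / 0.457778575 ≈ 629.36.

£629.36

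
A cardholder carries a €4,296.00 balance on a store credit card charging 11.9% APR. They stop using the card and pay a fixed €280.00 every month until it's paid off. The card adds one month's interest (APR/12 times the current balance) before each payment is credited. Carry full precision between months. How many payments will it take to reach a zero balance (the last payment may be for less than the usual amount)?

Monthly rate r = 11.9%/12 = 0.991667% = 0.00991667.
Recurrence: B ← B·(1+r) − €280.00.
Month 1: interest €42.60; balance after payment €4,058.60.
Month 2: interest €40.25; balance after payment €3,818.85.
Closed form: n = −ln(1 − rB₀/P)/ln(1+r) = −ln(0.84785)/ln(1.00992) ≈ 16.726, so the balance reaches zero during payment 17.

17 payments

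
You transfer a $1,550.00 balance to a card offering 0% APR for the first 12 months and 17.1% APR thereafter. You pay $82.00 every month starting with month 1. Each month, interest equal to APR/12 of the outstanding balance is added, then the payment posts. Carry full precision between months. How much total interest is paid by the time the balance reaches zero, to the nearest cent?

$34.17

Promo months 1–12 at r₀ = 0%/12 = 0; months 13+ at r₁ = 17.1%/12 = 0.01425.
After month 12 (no interest yet): B = $1,550.00 − 12·$82.00 = $566.00.
Then at r₁ with $82.00/mo: n₂ = −ln(1 − r₁·B/P)/ln(1+r₁) ≈ 7.32 → 8 more payments.
Total paid = 19·$82.00 + $26.17 = $1,584.17; interest = $1,584.17 − $1,550.00 = $34.17.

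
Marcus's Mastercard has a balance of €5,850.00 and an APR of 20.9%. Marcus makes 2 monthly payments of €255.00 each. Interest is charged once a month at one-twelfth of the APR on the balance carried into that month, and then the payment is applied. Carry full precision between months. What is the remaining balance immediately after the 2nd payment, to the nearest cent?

€5,541.11

Monthly rate r = 20.9%/12 = 1.74167% = 0.0174167.
Each month: B ← B·(1+r) − €255.00.
Month 1: interest €101.89; balance after payment €5,696.89.
Month 2: interest €99.22; balance after payment €5,541.11.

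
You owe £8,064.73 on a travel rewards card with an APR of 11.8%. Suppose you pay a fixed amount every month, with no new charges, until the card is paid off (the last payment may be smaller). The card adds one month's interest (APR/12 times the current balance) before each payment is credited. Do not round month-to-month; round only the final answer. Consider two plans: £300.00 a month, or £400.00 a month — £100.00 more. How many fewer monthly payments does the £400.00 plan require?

Monthly rate r = 11.8%/12 = 0.983333% = 0.00983333.
At £300.00/mo: n = ⌈−ln(1 − rB₀/P)/ln(1+r)⌉ = 32 payments (last £112.19); total interest = total paid − £8,064.73 = £1,347.46.
At £400.00/mo: 23 payments (last £233.14); total interest £968.41.
Payments saved = 32 − 23 = 9.

9 fewer payments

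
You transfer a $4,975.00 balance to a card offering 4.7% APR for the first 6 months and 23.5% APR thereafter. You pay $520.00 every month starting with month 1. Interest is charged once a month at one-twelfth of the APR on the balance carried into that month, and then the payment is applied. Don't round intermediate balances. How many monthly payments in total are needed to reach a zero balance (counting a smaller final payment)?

Promo months 1–6 at r₀ = 4.7%/12 = 0.00391667; months 7+ at r₁ = 23.5%/12 = 0.0195833.
After month 6: iterate B ← B·(1+r₀) − $520.00 for 6 months → $1,942.35.
Then at r₁ with $520.00/mo: n₂ = −ln(1 − r₁·B/P)/ln(1+r₁) ≈ 3.92 → 4 more payments.

10 months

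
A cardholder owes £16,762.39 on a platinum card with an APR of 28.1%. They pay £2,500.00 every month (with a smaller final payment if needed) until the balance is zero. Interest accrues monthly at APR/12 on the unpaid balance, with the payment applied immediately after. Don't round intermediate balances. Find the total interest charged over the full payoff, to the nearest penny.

Monthly rate r = 28.1%/12 = 2.34167% = 0.0234167.
Payoff takes n = ⌈−ln(1 − rB₀/P)/ln(1+r)⌉ = ⌈7.379⌉ = 8 payments; the last is £954.09.
Total paid = 7·£2,500.00 + £954.09 = £18,454.09.
Total interest = total paid − principal = £18,454.09 − £16,762.39 = £1,691.70.

£1,691.70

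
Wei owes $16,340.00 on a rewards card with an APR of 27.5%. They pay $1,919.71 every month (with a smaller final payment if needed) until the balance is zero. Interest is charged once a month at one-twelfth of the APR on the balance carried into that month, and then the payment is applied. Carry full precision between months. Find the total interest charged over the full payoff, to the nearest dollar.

$2,050

Monthly rate r = 27.5%/12 = 2.29167% = 0.0229167.
Payoff takes n = ⌈−ln(1 − rB₀/P)/ln(1+r)⌉ = ⌈9.577⌉ = 10 payments; the last is $1,112.25.
Total paid = 9·$1,919.71 + $1,112.25 = $18,389.64.
Total interest = total paid − principal = $18,389.64 − $16,340.00 = $2,049.64.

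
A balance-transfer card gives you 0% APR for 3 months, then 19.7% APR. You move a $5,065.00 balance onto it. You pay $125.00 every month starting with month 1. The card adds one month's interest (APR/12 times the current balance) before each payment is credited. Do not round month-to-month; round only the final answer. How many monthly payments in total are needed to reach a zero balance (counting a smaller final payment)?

Promo months 1–3 at r₀ = 0%/12 = 0; months 4+ at r₁ = 19.7%/12 = 0.0164167.
After month 3 (no interest yet): B = $5,065.00 − 3·$125.00 = $4,690.00.
Then at r₁ with $125.00/mo: n₂ = −ln(1 − r₁·B/P)/ln(1+r₁) ≈ 58.77 → 59 more payments.

62 payments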